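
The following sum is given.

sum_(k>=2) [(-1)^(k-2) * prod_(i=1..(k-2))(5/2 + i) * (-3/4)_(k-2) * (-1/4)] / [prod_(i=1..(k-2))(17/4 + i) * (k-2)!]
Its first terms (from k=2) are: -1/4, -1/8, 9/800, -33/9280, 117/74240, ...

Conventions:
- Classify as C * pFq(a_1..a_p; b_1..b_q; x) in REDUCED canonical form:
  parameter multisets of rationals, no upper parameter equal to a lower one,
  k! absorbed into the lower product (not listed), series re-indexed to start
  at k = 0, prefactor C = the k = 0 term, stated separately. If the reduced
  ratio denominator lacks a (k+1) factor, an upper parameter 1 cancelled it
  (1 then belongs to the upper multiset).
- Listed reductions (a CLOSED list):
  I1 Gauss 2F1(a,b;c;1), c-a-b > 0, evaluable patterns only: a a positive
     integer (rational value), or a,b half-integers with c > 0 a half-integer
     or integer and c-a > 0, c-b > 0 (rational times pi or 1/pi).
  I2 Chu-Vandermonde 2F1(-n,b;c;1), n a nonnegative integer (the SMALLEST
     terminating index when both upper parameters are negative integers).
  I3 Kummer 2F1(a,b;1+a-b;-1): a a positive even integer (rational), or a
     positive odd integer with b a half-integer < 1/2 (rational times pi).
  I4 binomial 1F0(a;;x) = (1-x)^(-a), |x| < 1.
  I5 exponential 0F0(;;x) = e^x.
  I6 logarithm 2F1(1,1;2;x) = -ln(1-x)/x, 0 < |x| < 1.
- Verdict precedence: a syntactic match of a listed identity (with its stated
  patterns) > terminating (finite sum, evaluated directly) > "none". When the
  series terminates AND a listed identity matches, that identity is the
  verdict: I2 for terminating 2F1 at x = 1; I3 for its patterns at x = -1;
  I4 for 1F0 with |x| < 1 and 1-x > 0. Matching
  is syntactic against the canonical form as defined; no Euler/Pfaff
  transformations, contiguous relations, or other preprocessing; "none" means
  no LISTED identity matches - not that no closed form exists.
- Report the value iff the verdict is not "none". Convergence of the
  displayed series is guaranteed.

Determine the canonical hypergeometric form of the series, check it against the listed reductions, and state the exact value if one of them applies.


The series (x = -1) is 2F1: upper {-3/4, 7/2}, lower {21/4}, prefactor -1/4. Verdict: none - at argument -1 the multisets {-3/4, 7/2} ; {21/4} match no listed identity.

Key step: with t_0 = -1/4, the lower running product (C = -1/4) is a rising factorial.
Ratio: r(k) = (-1) * (k-3/4) (k+7/2) / [(k+21/4) (k+1)] - rational in k, leading ratio (-1); with t_0 = -1/4, classification follows.


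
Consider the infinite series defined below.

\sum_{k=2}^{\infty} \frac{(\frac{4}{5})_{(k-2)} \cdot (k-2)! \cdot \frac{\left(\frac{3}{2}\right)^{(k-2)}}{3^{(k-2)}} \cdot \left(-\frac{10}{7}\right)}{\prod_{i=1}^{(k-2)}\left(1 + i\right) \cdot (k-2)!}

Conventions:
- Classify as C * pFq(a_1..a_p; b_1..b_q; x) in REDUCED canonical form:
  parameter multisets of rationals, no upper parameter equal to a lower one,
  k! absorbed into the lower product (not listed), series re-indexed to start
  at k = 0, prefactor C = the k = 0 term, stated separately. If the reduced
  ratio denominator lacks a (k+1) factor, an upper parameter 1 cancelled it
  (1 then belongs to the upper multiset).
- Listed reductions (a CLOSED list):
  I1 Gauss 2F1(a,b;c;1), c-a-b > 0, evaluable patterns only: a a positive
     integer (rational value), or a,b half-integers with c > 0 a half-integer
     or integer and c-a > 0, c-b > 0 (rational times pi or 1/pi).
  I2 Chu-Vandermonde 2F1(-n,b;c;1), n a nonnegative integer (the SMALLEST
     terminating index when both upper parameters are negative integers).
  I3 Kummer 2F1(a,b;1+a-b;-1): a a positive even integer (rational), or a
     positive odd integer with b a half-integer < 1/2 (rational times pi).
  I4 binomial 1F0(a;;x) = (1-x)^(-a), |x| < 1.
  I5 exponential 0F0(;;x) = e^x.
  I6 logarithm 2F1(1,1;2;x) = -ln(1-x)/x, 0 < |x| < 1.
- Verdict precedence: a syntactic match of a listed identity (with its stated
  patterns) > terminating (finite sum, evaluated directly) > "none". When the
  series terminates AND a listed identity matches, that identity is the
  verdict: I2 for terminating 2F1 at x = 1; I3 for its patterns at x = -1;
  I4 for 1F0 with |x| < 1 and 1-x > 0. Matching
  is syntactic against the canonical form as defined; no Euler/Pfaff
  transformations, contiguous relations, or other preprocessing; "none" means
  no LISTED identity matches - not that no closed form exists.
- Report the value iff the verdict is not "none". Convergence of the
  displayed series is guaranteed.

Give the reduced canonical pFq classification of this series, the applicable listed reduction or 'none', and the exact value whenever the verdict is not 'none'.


Canonical form: C = -\frac{10}{7} times 2F1 with upper {\frac{4}{5}, 1}, lower {2}, x = \frac{1}{2}. Verdict: none. No listed pattern accepts 2F1(\frac{4}{5}, 1; 2; \frac{1}{2}).

The tell: t_0 being -\frac{10}{7}, the lower running product (C = -10/7, x = 1/2) is a rising factorial.
Adjacent-term ratio: r(k) = \frac{1}{2} * (k+\frac{4}{5}) (k+1) / [(k+2) (k+1)] - rational in k, leading ratio \frac{1}{2}; with t_0 = -\frac{10}{7}, classification follows.


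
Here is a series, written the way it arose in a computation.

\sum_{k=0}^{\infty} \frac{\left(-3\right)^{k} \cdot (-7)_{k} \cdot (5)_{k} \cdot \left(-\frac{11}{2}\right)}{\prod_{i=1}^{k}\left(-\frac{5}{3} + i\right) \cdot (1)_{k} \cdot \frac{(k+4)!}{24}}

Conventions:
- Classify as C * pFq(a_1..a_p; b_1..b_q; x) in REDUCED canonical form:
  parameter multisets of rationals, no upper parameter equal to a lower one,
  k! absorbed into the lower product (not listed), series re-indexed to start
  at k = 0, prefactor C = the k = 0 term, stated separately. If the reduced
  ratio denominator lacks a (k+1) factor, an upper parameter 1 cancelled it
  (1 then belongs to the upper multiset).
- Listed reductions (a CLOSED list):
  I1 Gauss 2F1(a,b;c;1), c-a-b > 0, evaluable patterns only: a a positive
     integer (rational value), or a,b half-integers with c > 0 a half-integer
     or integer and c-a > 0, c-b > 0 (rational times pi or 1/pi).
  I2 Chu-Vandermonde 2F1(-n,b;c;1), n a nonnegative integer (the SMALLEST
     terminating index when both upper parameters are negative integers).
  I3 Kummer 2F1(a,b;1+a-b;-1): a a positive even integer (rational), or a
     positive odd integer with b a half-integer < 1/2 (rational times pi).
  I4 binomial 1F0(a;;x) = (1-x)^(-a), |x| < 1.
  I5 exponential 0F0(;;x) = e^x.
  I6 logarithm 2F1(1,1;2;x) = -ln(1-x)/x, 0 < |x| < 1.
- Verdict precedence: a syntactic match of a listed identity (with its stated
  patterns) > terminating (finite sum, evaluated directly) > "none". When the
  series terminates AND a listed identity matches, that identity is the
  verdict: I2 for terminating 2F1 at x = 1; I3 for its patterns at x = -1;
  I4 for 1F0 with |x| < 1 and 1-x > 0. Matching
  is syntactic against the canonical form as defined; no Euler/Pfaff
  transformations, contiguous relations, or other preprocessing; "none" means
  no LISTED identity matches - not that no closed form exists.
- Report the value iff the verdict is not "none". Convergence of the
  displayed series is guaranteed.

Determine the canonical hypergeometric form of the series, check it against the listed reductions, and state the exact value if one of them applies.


This is -\frac{11}{2} * 1F1(-7; -\frac{2}{3}; -3) in reduced canonical form. Verdict: terminating - upper parameter -7 makes this a finite sum (last index 7), evaluated exactly. Sum: \frac{14013873203}{232960}.

The tell: t_0 being -\frac{11}{2}, the lower running product (prefactor -11/2) is a rising factorial.
Ratio: r(k) = -3 * (k-7) / [(k-\frac{2}{3}) (k+1)] - rational; roots negated = parameters, x = -3, C = -\frac{11}{2}.


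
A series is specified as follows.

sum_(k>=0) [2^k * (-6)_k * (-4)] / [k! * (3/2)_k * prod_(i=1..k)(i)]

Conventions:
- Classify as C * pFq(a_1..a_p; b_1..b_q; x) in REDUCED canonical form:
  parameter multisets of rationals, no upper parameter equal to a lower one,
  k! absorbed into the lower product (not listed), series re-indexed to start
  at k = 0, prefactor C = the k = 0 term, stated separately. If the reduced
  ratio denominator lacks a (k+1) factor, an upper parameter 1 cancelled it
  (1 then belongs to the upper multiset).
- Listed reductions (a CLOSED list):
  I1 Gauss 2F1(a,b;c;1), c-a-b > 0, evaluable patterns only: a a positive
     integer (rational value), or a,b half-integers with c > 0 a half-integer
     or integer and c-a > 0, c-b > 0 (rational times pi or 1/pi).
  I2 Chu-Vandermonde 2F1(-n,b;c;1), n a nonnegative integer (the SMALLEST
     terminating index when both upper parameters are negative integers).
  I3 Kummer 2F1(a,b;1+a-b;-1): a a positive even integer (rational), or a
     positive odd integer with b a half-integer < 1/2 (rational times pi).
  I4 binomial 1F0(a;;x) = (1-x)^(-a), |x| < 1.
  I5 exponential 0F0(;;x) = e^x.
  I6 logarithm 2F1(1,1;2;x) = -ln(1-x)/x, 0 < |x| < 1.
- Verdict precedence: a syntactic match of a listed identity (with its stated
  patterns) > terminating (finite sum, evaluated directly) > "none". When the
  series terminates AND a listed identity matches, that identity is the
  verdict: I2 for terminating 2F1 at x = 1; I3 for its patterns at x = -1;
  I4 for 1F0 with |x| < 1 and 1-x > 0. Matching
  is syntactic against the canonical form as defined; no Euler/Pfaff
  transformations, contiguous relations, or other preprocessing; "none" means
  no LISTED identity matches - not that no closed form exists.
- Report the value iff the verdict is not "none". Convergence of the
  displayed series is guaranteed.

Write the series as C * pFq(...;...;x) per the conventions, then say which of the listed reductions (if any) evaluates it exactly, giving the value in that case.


At argument 2: a 1F2 with upper {-6}, lower {1, 3/2}, scaled by C = -4. Verdict: terminating (-6 upstairs). 7 nonzero terms in all; added directly. Sum: 21096884/6081075.

The tell: with t_0 = -4, the denominator's factorial ratio (C = -4) is a lower Pochhammer.
Ratio: r(k) = 2 * (k-6) / [(k+1) (k+3/2) (k+1)] - poly over poly, x = 2 from leading terms; C = -4 at k = 0.


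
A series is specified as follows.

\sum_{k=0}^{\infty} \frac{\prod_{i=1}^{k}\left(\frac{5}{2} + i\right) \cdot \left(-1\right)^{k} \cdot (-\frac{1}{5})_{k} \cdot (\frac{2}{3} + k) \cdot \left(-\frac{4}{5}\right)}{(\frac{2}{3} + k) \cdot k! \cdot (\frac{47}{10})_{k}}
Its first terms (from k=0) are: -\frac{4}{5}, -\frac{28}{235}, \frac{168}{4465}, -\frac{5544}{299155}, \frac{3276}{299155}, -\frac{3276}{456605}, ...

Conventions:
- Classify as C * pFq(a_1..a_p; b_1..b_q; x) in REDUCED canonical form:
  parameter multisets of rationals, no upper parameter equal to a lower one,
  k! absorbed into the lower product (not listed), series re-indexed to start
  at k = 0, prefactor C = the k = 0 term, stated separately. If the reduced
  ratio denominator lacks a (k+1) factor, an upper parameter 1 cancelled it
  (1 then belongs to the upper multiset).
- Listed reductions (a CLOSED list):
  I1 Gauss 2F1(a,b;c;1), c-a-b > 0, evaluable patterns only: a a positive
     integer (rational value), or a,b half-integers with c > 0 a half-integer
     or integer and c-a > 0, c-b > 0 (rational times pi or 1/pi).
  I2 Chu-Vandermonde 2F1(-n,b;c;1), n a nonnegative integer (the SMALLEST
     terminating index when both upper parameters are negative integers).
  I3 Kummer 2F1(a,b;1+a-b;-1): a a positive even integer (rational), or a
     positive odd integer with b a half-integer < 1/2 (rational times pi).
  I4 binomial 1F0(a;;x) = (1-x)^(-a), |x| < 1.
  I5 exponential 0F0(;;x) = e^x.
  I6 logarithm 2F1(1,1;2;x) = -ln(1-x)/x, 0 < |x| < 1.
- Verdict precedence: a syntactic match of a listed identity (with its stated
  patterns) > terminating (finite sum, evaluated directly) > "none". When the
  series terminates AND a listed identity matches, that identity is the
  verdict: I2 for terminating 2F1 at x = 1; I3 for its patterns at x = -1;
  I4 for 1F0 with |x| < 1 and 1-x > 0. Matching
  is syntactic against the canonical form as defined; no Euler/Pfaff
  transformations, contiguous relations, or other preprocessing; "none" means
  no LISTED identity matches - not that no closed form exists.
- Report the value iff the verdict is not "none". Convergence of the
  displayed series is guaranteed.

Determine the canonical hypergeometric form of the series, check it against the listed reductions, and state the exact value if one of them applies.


Reduced: x = -1, 2F1, upper = {-\frac{1}{5}, \frac{7}{2}}, lower = {\frac{47}{10}}, C = -\frac{4}{5}. Verdict: no listed reduction: x = -1 and upper {-\frac{1}{5}, \frac{7}{2}} fail every I1-I6 pattern.

The tell: t_0 being -\frac{4}{5}, the running product (prefactor -4/5) telescopes to a rising factorial.
Consecutive-term ratio: r(k) = -1 * (k-\frac{1}{5}) (k+\frac{7}{2}) / [(k+\frac{47}{10}) (k+1)] ; factor over Q: parameters, x = -1, and C = -\frac{4}{5}.


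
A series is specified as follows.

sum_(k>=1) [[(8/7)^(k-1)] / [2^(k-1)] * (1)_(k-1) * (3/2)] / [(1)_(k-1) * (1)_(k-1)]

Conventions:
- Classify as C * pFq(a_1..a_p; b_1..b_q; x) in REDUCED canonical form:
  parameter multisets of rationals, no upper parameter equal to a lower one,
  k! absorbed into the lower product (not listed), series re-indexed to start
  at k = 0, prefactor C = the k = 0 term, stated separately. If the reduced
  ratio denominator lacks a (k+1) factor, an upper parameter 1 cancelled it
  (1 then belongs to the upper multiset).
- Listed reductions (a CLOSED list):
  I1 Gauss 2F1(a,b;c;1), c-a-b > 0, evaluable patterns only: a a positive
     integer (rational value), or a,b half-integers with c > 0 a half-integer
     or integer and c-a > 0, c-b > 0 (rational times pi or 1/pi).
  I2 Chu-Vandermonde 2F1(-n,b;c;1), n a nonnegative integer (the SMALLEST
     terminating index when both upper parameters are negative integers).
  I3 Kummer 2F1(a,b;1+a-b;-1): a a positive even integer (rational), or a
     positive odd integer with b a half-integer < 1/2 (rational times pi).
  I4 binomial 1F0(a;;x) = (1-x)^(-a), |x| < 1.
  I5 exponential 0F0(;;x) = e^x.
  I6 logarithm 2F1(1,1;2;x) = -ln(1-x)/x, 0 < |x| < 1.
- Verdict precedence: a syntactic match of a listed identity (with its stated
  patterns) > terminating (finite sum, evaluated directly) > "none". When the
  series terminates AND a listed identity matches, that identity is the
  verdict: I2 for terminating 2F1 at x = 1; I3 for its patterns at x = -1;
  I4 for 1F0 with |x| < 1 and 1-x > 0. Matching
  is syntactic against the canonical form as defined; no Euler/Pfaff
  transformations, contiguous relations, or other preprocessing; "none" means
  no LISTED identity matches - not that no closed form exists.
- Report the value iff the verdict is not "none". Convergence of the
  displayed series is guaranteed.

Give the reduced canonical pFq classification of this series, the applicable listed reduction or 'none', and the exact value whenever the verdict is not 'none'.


At argument 4/7: a 0F0 with upper {-}, lower {-}, scaled by C = 3/2. Verdict (x = 4/7): exponential (I5) applies (the 0F0 exponential series at x = 4/7). Its exact value is (3/2) * e^(4/7).

The tell: from the first term 3/2: the two k-th powers (prefactor 3/2) combine into one argument.
Adjacent-term ratio: r(k) = (4/7) * 1 / [(k+1)] - rational in k. x = (4/7); t_0 = 3/2; negate the roots.


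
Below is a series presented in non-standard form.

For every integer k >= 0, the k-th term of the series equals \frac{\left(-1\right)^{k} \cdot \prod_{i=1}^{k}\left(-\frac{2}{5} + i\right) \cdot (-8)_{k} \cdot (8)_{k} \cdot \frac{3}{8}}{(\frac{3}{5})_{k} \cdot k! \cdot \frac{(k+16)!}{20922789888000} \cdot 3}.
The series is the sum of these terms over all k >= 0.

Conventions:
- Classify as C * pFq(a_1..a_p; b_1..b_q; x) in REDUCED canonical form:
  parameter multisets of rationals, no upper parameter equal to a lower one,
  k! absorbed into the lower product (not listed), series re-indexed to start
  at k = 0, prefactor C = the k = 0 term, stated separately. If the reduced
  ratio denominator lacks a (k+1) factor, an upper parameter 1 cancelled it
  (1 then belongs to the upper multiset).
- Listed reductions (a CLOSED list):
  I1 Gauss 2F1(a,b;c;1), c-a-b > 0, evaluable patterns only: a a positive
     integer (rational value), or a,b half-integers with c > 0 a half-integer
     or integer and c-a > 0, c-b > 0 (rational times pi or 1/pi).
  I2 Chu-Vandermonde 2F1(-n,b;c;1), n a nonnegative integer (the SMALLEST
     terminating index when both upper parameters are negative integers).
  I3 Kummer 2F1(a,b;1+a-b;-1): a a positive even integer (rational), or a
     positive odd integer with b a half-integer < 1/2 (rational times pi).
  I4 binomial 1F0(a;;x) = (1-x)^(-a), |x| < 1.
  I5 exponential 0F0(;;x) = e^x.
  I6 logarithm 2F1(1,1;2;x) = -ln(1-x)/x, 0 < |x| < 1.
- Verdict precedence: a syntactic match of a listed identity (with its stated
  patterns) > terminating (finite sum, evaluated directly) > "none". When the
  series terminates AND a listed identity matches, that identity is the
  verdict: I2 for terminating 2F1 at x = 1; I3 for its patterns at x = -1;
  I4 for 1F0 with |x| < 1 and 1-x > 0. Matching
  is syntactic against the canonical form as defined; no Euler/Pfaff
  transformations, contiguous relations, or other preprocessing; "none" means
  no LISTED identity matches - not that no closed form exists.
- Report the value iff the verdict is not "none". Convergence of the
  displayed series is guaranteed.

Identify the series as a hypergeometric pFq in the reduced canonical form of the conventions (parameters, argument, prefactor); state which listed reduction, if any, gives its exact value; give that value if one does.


Classification (C = \frac{1}{8}): 2F1 with upper {-8, 8}, lower {17}, argument x = -1. Verdict: the Kummer evaluation I3 applies (x = -1; c = 17 equals 1+a-b for upper {-8, 8}: listed pattern). Value: \frac{13}{4}.

Structural cue: from the first term \frac{1}{8}: the denominator's factorial ratio (C = 1/8) is a lower Pochhammer.
Adjacent-term ratio: r(k) = -1 * (k-8) (k+8) / [(k+17) (k+1)] ; factor over Q: parameters, x = -1, and C = \frac{1}{8}.


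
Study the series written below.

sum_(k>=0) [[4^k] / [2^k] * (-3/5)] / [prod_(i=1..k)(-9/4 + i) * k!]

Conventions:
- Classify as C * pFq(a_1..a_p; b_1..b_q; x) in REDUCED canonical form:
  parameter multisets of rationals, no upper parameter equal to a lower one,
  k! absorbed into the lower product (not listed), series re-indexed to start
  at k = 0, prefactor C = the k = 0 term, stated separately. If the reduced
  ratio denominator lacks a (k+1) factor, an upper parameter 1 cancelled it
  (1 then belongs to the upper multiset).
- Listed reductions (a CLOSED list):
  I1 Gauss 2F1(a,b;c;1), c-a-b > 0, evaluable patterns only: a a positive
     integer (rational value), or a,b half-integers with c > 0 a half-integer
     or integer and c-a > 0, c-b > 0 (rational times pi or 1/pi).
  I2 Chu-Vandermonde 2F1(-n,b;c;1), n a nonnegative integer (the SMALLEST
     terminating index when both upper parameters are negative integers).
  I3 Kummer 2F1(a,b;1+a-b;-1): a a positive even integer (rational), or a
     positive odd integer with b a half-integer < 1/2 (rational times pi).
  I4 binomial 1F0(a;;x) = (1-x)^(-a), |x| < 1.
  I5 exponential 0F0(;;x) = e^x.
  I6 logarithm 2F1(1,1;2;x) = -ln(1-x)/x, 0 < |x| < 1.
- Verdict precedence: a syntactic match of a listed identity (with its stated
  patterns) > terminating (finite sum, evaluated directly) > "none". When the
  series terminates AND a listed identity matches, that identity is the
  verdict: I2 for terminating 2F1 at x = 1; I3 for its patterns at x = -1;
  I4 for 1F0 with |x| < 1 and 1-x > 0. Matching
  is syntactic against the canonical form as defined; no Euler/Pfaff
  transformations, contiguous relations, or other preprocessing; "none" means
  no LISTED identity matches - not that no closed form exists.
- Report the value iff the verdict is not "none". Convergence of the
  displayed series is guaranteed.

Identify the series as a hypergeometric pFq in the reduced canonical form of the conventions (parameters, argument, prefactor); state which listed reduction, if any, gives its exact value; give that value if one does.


With C = -3/5: the canonical form is 0F1(-; -5/4; 2). Verdict: none (x = 2): each listed identity misses the multisets {-} ; {-5/4}.

The tell: t_0 being -3/5, the two k-th powers (C = -3/5, x = 2) combine into one argument.
Step ratio: r(k) = 2 * 1 / [(k-5/4) (k+1)] - rational in k, leading ratio 2; with t_0 = -3/5, classification follows.


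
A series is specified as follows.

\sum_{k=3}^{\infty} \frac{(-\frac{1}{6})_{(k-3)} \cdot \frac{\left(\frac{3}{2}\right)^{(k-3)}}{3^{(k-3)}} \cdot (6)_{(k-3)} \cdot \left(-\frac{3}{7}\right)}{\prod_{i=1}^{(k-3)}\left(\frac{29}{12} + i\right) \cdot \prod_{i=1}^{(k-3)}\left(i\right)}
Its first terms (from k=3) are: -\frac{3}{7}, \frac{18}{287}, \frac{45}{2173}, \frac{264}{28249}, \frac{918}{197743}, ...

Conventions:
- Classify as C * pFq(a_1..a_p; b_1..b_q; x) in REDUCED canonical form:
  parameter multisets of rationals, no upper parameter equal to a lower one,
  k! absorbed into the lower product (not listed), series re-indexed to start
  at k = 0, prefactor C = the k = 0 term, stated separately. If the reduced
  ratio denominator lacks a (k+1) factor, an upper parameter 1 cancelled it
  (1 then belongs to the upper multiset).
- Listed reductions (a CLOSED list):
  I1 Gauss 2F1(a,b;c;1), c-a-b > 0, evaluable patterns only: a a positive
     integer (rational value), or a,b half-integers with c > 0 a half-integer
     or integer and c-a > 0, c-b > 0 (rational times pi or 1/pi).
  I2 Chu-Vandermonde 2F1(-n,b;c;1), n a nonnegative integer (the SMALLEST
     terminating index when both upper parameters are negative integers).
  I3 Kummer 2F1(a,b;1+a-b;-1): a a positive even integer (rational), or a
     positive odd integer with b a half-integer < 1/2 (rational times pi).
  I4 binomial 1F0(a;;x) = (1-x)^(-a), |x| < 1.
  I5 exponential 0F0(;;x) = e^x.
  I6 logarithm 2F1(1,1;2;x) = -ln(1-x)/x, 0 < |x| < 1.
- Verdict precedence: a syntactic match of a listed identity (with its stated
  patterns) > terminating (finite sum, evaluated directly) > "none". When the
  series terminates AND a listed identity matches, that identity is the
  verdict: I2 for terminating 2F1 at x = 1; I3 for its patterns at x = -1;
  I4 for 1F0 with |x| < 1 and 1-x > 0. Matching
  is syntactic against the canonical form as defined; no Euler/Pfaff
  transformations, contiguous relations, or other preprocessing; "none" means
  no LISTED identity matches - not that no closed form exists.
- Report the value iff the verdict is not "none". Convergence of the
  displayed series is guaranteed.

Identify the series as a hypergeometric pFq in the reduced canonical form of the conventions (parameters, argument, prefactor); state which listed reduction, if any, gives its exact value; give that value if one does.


Prefactor -\frac{3}{7}, argument \frac{1}{2}: 2F1 with upper {-\frac{1}{6}, 6} over lower {\frac{41}{12}}. Verdict: none - at argument \frac{1}{2} the multisets {-\frac{1}{6}, 6} ; {\frac{41}{12}} match no listed identity.

Key observation: t_0 being -\frac{3}{7}, the product of the first k integers (C = -3/7) is k!.
Consecutive-term ratio: r(k) = \frac{1}{2} * (k-\frac{1}{6}) (k+6) / [(k+\frac{41}{12}) (k+1)] - rational; roots negated = parameters, x = \frac{1}{2}, C = -\frac{3}{7}.


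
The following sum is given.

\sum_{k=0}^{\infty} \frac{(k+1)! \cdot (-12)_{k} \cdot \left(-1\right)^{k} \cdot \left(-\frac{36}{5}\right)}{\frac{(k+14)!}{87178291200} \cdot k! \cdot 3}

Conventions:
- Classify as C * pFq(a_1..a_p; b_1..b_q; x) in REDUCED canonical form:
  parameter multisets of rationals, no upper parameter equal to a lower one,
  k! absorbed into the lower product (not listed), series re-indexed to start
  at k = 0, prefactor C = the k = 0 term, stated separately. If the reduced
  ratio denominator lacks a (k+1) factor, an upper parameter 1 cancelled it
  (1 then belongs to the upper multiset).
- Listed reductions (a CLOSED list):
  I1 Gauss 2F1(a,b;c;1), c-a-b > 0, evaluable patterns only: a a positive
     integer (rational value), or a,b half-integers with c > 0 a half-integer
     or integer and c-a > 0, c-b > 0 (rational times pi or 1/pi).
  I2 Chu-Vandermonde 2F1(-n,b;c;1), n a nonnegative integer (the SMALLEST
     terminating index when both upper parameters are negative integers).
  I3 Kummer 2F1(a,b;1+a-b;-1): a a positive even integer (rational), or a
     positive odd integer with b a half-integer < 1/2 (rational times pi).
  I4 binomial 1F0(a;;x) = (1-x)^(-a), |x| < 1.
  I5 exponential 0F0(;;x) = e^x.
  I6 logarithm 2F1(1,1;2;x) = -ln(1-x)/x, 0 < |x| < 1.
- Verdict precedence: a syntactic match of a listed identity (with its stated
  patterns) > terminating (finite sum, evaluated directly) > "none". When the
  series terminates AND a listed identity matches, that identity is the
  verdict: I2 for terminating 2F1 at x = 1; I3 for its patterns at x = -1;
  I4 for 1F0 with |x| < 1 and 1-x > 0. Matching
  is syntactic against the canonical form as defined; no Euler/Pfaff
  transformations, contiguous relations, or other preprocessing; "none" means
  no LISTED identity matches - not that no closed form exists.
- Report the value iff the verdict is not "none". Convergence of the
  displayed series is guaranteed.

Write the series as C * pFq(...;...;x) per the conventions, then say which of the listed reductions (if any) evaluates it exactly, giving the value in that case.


Canonical form: C = -\frac{12}{5} times 2F1 with upper {-12, 2}, lower {15}, x = -1. Verdict at x = -1: Kummer (I3) matches (x = -1; c = 15 equals 1+a-b for upper {-12, 2}: listed pattern). Value: -\frac{84}{5}.

Key step: x = -1 and the denominator's factorial ratio (prefactor -12/5) is a lower Pochhammer.
Term ratio: r(k) = -1 * (k-12) (k+2) / [(k+15) (k+1)] - rational; roots negated = parameters, x = -1, C = -\frac{12}{5}.


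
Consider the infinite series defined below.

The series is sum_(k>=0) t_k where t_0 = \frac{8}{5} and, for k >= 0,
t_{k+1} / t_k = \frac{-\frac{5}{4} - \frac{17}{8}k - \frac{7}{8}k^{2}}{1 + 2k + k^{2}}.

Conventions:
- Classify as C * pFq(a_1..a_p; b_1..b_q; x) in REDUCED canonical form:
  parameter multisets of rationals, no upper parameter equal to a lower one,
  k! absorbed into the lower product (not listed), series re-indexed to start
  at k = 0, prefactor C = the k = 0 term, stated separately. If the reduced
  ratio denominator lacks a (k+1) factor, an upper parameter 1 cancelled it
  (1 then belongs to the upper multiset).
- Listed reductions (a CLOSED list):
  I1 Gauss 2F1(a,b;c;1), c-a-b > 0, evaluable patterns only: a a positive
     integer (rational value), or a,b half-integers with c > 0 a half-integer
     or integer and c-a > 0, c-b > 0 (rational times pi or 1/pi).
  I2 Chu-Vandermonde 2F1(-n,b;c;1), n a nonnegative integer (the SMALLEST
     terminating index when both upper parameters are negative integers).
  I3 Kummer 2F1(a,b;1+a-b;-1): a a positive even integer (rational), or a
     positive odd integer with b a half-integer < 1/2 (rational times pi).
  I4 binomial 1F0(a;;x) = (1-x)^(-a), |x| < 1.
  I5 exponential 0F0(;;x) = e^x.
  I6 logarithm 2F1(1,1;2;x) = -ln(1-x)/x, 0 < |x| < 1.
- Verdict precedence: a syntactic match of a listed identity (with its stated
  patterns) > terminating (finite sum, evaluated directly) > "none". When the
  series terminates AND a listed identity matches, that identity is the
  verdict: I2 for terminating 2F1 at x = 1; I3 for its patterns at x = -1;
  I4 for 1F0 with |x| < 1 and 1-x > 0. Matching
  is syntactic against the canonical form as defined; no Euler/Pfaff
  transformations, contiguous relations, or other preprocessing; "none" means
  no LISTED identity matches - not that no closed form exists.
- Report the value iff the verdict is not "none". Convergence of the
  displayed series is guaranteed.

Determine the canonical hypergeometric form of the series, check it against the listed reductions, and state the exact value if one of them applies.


With C = \frac{8}{5}: the canonical form is 1F0(\frac{10}{7}; -; -\frac{7}{8}). Verdict: binomial (I4) applies (the 1F0 binomial series: exponent -10/7, x = -\frac{7}{8}). Hence: \frac{8}{5} \cdot \left(\frac{15}{8}\right)^{-\frac{10}{7}}.

Key observation: t_0 being \frac{8}{5}, the parameter 1 appears in both the upper and lower lists and cancels.
Step ratio: r(k) = -\frac{7}{8} * (k+\frac{10}{7}) / [(k+1)] - rational; roots negated = parameters, x = -\frac{7}{8}, C = \frac{8}{5}.


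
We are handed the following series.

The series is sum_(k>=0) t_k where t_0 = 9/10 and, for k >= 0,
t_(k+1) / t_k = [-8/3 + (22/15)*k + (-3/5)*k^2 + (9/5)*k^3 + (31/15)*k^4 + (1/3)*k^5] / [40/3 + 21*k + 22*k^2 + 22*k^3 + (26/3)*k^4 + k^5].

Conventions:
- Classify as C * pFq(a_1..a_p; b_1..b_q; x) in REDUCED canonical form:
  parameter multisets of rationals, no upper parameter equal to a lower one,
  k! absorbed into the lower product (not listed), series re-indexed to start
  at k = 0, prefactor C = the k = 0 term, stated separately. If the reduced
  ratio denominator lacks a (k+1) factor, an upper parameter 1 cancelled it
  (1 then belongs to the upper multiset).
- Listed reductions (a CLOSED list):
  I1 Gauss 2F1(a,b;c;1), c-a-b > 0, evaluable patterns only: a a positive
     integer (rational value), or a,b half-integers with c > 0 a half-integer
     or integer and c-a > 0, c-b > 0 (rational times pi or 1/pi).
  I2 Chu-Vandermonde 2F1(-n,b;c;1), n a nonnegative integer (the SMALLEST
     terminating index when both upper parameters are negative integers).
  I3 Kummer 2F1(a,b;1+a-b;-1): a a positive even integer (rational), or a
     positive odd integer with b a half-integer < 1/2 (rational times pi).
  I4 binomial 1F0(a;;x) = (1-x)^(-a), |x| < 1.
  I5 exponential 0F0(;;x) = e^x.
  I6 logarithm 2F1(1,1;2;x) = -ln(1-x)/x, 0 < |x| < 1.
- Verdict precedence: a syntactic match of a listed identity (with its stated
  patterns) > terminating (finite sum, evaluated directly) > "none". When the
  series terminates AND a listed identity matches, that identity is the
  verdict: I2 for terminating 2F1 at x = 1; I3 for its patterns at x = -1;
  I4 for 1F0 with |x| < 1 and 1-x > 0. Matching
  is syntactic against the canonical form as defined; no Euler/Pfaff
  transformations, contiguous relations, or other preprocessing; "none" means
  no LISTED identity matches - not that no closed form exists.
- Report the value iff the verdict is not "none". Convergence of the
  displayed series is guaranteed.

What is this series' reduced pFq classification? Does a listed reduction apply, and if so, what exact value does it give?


x = 1/3 here; the reduced form reads 2F1, upper {-4/5, 2}, lower {8/3}, C = 9/10. Verdict: none here - no I1-I6 shape fits x = 1/3 with lower {8/3}.

First insight: t_0 being 9/10, the parameter 5 appears in both the upper and lower lists and cancels (alongside the other common factor).
Consecutive-term ratio: r(k) = (1/3) * (k-4/5) (k+2) / [(k+8/3) (k+1)] - rational in k, leading ratio (1/3); with t_0 = 9/10, classification follows.


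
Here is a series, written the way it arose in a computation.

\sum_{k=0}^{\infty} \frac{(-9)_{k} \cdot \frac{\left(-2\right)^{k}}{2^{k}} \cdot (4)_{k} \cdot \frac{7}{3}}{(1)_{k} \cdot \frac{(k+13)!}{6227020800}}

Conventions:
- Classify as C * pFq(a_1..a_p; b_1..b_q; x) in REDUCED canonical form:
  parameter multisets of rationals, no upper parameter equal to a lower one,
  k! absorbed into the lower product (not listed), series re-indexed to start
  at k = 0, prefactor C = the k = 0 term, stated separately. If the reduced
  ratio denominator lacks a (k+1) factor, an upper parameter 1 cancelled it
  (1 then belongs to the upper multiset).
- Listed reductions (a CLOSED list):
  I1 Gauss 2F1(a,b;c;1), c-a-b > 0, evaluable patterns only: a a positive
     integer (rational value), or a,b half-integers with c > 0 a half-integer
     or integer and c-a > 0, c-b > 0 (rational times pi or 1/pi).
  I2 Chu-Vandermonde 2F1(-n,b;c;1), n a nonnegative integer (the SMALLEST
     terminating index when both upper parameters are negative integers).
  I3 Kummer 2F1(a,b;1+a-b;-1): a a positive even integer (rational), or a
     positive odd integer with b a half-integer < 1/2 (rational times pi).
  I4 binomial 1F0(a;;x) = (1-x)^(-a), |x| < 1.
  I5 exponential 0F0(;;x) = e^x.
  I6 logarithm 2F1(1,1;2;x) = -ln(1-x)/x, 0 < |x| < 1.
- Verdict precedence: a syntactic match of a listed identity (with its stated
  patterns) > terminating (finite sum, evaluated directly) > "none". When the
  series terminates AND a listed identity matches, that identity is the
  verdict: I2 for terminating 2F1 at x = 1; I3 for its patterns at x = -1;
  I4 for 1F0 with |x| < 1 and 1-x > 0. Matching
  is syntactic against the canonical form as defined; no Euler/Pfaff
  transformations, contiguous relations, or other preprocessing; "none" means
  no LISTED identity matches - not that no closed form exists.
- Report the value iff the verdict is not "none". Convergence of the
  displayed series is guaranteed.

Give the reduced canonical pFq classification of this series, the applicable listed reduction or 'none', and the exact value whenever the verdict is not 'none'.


The series (x = -1) is 2F1: upper {-9, 4}, lower {14}, prefactor \frac{7}{3}. Verdict (x = -1): Kummer (I3) applies (x = -1; c = 14 equals 1+a-b for upper {-9, 4}: listed pattern). Its exact value is \frac{91}{3}.

First insight: t_0 being \frac{7}{3}, the denominator's factorial ratio (C = 7/3, x = -1) is a lower Pochhammer.
Term ratio: r(k) = -1 * (k-9) (k+4) / [(k+14) (k+1)] - rational in k. x = -1; t_0 = \frac{7}{3}; negate the roots.


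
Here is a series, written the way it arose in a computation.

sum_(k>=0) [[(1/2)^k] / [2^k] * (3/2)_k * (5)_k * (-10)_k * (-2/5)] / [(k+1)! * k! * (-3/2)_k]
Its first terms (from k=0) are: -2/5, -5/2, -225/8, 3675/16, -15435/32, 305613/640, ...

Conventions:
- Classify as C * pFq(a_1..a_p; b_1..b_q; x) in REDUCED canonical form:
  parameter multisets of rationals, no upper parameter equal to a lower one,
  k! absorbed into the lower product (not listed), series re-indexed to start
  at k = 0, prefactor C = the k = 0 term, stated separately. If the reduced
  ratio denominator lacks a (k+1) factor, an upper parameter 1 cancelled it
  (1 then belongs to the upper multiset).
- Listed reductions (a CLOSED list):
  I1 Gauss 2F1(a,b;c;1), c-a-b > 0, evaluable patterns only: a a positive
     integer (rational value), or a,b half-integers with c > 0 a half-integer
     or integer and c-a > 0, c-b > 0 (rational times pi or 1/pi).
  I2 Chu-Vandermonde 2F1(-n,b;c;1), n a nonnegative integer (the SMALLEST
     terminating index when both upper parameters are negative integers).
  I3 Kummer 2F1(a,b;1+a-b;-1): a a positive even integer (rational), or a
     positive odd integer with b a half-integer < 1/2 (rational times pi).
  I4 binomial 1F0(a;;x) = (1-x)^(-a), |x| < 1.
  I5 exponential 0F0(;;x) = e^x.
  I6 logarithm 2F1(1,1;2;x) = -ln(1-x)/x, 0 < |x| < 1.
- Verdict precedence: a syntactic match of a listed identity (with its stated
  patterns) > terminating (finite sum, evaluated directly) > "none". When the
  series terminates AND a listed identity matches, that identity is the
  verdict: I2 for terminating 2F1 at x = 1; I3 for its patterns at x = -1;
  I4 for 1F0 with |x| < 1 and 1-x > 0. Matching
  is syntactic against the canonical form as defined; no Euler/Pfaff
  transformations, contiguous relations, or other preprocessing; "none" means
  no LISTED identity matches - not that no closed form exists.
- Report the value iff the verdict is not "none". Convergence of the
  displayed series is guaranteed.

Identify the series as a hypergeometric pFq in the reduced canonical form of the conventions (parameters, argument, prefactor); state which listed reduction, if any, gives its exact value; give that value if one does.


The series (x = 1/4) is 3F2: upper {-10, 3/2, 5}, lower {-3/2, 2}, prefactor -2/5. Verdict: terminating - upper parameter -10 makes this a finite sum (last index 10), evaluated exactly. Value: 3413421/2621440.

Key step: t_0 being -2/5, the denominator's factorial ratio (prefactor -2/5) is a lower Pochhammer.
Ratio: r(k) = (1/4) * (k-10) (k+3/2) (k+5) / [(k-3/2) (k+2) (k+1)] - poly over poly, x = (1/4) from leading terms; C = -2/5 at k = 0.


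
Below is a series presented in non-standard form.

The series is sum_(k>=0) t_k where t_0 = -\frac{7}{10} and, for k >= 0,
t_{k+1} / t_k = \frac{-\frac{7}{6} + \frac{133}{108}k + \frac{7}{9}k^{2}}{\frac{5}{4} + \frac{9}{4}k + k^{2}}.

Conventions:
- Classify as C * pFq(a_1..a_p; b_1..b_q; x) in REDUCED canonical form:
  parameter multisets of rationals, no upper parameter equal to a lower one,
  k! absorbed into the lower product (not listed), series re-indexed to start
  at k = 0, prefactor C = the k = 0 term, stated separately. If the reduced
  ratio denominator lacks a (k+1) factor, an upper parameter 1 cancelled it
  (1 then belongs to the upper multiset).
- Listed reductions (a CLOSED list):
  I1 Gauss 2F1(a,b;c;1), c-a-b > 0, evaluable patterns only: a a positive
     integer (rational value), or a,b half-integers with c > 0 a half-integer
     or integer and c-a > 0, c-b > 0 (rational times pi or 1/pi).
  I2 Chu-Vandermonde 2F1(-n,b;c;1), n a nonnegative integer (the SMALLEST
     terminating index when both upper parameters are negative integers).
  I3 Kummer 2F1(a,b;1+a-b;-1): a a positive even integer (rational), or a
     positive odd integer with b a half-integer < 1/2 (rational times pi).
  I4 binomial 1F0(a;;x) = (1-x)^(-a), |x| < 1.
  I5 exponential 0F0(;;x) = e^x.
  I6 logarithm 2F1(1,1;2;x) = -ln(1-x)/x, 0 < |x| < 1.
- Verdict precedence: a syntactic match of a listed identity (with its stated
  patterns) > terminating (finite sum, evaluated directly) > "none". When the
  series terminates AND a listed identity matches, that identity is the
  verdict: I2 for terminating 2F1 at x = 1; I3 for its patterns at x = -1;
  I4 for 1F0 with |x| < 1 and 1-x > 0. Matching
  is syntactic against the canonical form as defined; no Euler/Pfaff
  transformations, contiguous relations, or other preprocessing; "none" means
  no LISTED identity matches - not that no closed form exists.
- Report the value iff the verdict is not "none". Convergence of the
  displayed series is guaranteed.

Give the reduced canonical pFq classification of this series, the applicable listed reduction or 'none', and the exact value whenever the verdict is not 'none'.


Classification (C = -\frac{7}{10}): 2F1 with upper {-\frac{2}{3}, \frac{9}{4}}, lower {\frac{5}{4}}, argument x = \frac{7}{9}. Verdict: none (x = \frac{7}{9}): each listed identity misses the multisets {-\frac{2}{3}, \frac{9}{4}} ; {\frac{5}{4}}.

Structural cue: x = \frac{7}{9} and roots of the ratio polynomials (C = -7/10) are the negated parameters.
Consecutive-term ratio: r(k) = \frac{7}{9} * (k-\frac{2}{3}) (k+\frac{9}{4}) / [(k+\frac{5}{4}) (k+1)] - poly over poly, x = \frac{7}{9} from leading terms; C = -\frac{7}{10} at k = 0.


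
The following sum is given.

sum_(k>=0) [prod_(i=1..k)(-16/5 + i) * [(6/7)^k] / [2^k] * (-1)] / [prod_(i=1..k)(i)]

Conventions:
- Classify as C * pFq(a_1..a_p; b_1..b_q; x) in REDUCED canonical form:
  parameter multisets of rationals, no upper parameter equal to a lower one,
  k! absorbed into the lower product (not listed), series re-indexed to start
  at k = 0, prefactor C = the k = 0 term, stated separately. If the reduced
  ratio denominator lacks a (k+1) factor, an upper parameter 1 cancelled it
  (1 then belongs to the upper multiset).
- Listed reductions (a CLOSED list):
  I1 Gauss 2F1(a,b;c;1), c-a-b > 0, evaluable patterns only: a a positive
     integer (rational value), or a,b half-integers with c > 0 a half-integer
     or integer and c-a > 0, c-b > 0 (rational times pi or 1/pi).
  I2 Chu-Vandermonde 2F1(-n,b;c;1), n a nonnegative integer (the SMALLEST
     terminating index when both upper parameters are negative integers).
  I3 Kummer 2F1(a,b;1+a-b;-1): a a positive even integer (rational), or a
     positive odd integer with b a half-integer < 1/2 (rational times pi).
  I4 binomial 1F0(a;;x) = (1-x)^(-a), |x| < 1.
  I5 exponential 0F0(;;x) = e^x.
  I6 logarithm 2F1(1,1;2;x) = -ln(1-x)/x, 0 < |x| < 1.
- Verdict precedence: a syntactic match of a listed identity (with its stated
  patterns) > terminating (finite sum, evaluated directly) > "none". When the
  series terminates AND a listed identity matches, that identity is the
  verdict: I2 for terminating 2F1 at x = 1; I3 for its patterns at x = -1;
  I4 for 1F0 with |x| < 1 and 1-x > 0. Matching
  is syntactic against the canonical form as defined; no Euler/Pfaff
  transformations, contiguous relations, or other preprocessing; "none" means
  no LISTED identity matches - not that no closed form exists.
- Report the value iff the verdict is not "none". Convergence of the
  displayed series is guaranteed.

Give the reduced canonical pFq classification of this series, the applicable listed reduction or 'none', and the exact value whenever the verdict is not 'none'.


Classification (C = -1): 1F0 with upper {-11/5}, lower {-}, argument x = 3/7. Verdict: the I4 binomial reduction applies (the 1F0 binomial series: exponent 11/5, x = 3/7). Its exact value is (-1) * (4/7)^(11/5).

Key observation: x = (3/7) and the two k-th powers (C = -1) combine into one argument.
Consecutive-term ratio: r(k) = (3/7) * (k-11/5) / [(k+1)] - rational in k. x = (3/7); t_0 = -1; negate the roots.
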